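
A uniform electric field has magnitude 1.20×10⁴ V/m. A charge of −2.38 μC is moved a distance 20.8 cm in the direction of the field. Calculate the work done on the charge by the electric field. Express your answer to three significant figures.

The potential change for a displacement 20.8 cm in the direction of the field is ΔV = −Ed = -2500 V.
W_field = −qΔV = -5.94×10⁻³ J.

-5.94×10⁻³ J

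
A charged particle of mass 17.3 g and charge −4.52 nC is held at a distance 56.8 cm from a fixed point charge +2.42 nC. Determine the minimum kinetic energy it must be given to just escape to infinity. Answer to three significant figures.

1.73×10⁻⁷ J

To just escape, total mechanical energy must reach zero at infinity: ½mv²_min + U = 0, so ½mv²_min = −U = |kQq|/r.
|U| = |kQq|/r = (8.99×10⁹ N·m²/C²)(2.42×10⁻⁹)(4.52×10⁻⁹)/(0.568) = 1.73×10⁻⁷ J.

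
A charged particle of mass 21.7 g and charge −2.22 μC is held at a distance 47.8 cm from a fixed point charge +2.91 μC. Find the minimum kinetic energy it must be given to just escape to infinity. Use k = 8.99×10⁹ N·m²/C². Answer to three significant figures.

0.122 J

To just escape, total mechanical energy must reach zero at infinity: ½mv²_min + U = 0, so ½mv²_min = −U = |kQq|/r.
|U| = |kQq|/r = (8.99×10⁹ N·m²/C²)(2.91×10⁻⁶)(2.22×10⁻⁶)/(0.478) = 0.122 J.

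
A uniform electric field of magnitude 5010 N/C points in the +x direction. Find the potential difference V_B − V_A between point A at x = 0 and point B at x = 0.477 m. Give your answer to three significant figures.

-2390 V

In a uniform field, potential decreases in the direction of E: V_B − V_A = −E·Δx.
V_B − V_A = −(5010 V/m)(0.477 m) = -2390 V.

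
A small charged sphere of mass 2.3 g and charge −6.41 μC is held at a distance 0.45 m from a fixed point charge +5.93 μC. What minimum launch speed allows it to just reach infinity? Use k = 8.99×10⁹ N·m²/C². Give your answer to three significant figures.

25.7 m/s

To just escape, total mechanical energy must reach zero at infinity: ½mv²_min + U = 0, so ½mv²_min = −U = |kQq|/r.
|U| = |kQq|/r = (8.99×10⁹ N·m²/C²)(5.93×10⁻⁶)(6.41×10⁻⁶)/(0.450) = 0.759 J.
v_min = √(2|U|/m) = √(2·0.759/2.30×10⁻³) = 25.7 m/s.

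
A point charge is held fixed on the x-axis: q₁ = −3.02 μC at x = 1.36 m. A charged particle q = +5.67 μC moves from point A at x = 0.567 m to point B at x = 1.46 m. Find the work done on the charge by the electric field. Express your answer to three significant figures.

1.35 J

The work done by the electric force is W_field = −ΔU = −q(V_B − V_A) = q(V_A − V_B).
At A: distance to the source charge is 0.793 m; V_A = kq₁/r = -3.42×10⁴ V.
At B: distance to the source charge is 0.100 m; V_B = kq₁/r = -2.71×10⁵ V.
ΔV = V_B − V_A = -2.37×10⁵ V.
W_field = −qΔV = −(5.67×10⁻⁶ C)(-2.37×10⁵ V) = 1.35 J.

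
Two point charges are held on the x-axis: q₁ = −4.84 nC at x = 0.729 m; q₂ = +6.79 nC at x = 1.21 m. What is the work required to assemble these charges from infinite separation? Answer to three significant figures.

-6.14×10⁻⁷ J

The work to assemble the configuration equals its total potential energy, U = Σ kqᵢqⱼ/rᵢⱼ over all pairs.
Pair separations: r₁₂ = 0.481 m.
U = (-6.14×10⁻⁷) = -6.14×10⁻⁷ J.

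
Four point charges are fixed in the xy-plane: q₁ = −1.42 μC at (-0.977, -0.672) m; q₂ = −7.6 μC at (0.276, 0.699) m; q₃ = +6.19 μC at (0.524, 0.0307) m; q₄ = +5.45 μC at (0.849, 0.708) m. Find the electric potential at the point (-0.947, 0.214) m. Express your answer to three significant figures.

-2490 V

Electric potential is a scalar, so the contributions from each charge add algebraically: V = Σ kqᵢ/rᵢ.
Distances from the field point to each charge: r₁ = 0.887 m, r₂ = 1.32 m, r₃ = 1.48 m, r₄ = 1.86 m.
V = k[(-1.42×10⁻⁶)/(0.887) + (-7.60×10⁻⁶)/(1.32) + (6.19×10⁻⁶)/(1.48) + (5.45×10⁻⁶)/(1.86)] = -2490 V.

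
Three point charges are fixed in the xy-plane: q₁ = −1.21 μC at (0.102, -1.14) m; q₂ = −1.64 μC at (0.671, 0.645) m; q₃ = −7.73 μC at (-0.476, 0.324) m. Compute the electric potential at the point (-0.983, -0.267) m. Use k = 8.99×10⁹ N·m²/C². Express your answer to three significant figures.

-1.05×10⁵ V

Electric potential is a scalar, so the contributions from each charge add algebraically: V = Σ kqᵢ/rᵢ.
Distances from the field point to each charge: r₁ = 1.39 m, r₂ = 1.89 m, r₃ = 0.779 m.
V = k[(-1.21×10⁻⁶)/(1.39) + (-1.64×10⁻⁶)/(1.89) + (-7.73×10⁻⁶)/(0.779)] = -1.05×10⁵ V.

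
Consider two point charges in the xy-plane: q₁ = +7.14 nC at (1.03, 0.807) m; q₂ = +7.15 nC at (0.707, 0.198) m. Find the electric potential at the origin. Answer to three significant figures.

137 V

The total potential is the scalar sum of each charge's contribution, V = Σ kqᵢ/rᵢ.
Distances from the field point to each charge: r₁ = 1.31 m, r₂ = 0.734 m.
V = k[(7.14×10⁻⁹)/(1.31) + (7.15×10⁻⁹)/(0.734)] = 137 V.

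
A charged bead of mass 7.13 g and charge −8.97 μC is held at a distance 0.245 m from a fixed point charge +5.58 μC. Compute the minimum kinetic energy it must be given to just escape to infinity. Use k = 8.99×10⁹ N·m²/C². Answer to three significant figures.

1.84 J

To just escape, total mechanical energy must reach zero at infinity: ½mv²_min + U = 0, so ½mv²_min = −U = |kQq|/r.
|U| = |kQq|/r = (8.99×10⁹ N·m²/C²)(5.58×10⁻⁶)(8.97×10⁻⁶)/(0.245) = 1.84 J.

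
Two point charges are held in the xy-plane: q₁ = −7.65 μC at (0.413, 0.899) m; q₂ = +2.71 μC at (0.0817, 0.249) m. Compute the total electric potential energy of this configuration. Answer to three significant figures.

-0.255 J

The assembly work is the sum of pairwise potential energies, U = Σ_{i<j} kqᵢqⱼ/rᵢⱼ.
Pair separations: r₁₂ = 0.730 m.
U = (-0.255) = -0.255 J.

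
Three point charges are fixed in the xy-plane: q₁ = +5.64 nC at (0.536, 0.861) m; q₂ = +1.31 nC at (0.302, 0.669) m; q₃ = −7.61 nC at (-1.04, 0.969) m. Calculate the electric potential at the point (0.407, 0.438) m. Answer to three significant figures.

Electric potential is a scalar, so the contributions from each charge add algebraically: V = Σ kqᵢ/rᵢ.
Distances from the field point to each charge: r₁ = 0.442 m, r₂ = 0.254 m, r₃ = 1.54 m.
V = k[(5.64×10⁻⁹)/(0.442) + (1.31×10⁻⁹)/(0.254) + (-7.61×10⁻⁹)/(1.54)] = 117 V.

117 V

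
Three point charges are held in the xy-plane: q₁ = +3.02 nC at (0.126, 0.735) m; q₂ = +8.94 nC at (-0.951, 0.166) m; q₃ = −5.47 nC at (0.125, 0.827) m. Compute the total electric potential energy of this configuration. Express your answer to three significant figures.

-1.76×10⁻⁶ J

The work to assemble the configuration equals its total potential energy, U = Σ kqᵢqⱼ/rᵢⱼ over all pairs.
Pair separations: r₁₂ = 1.22 m, r₁₃ = 0.0920 m, r₂₃ = 1.26 m.
U = (1.99×10⁻⁷) + (-1.61×10⁻⁶) + (-3.48×10⁻⁷) = -1.76×10⁻⁶ J.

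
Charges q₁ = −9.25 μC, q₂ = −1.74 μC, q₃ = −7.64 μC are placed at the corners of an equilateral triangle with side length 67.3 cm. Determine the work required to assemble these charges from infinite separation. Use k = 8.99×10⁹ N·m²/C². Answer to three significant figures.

The work to assemble the configuration equals its total potential energy, U = Σ kqᵢqⱼ/rᵢⱼ over all pairs.
All three pair separations equal the side length, 0.673 m.
U = (0.215) + (0.944) + (0.178) = 1.34 J.

1.34 J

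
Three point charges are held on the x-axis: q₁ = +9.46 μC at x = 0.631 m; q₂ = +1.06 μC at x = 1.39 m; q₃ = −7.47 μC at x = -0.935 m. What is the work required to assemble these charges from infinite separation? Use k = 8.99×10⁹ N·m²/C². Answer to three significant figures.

The work to assemble the configuration equals its total potential energy, U = Σ kqᵢqⱼ/rᵢⱼ over all pairs.
Pair separations: r₁₂ = 0.759 m, r₁₃ = 1.57 m, r₂₃ = 2.33 m.
U = (0.119) + (-0.406) + (-0.0306) = -0.318 J.

-0.318 J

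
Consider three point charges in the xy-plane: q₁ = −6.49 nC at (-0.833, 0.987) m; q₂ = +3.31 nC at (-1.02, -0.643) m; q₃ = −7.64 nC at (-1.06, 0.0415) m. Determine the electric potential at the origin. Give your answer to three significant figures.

Electric potential is a scalar, so the contributions from each charge add algebraically: V = Σ kqᵢ/rᵢ.
Distances from the field point to each charge: r₁ = 1.29 m, r₂ = 1.21 m, r₃ = 1.06 m.
V = k[(-6.49×10⁻⁹)/(1.29) + (3.31×10⁻⁹)/(1.21) + (-7.64×10⁻⁹)/(1.06)] = -85.2 V.

-85.2 V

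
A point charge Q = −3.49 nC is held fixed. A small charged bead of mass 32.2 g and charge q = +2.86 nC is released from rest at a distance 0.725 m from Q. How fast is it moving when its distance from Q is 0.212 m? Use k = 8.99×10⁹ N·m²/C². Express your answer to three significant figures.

4.31×10⁻³ m/s

Only the electrostatic force acts, so mechanical energy is conserved: ½mv² = U₁ − U₂ = kQq(1/r₁ − 1/r₂).
U₁ − U₂ = (8.99×10⁹ N·m²/C²)(-3.49×10⁻⁹ C)(2.86×10⁻⁹ C)(1/0.725 − 1/0.212) = 2.99×10⁻⁷ J.
v = √(2·2.99×10⁻⁷/0.0322) = 4.31×10⁻³ m/s.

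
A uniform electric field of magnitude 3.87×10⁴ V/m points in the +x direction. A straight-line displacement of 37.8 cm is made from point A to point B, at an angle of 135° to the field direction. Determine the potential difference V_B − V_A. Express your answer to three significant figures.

1.03×10⁴ V

Only the component of displacement along E changes the potential: ΔV = −E·d·cosθ.
ΔV = −(3.87×10⁴ V/m)(0.378 m)cos135° = 1.03×10⁴ V.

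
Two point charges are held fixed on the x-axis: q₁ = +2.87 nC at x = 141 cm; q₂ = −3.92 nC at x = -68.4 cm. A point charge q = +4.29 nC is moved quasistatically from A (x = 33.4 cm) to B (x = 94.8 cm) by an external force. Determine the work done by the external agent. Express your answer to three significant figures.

1.93×10⁻⁷ J

For quasistatic motion the external work equals the change in potential energy: W_ext = qΔV = q(V_B − V_A).
At A: distances to the source charges are 1.08 m, 1.02 m; V_A = Σ kqᵢ/rᵢ = -10.6 V.
At B: distances to the source charges are 0.462 m, 1.63 m; V_B = Σ kqᵢ/rᵢ = 34.3 V.
ΔV = V_B − V_A = 44.9 V.
W_ext = qΔV = (4.29×10⁻⁹ C)(44.9 V) = 1.93×10⁻⁷ J.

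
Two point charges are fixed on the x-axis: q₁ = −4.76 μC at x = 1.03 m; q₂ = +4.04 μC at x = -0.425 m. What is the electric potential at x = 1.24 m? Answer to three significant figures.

Electric potential is a scalar, so the contributions from each charge add algebraically: V = Σ kqᵢ/rᵢ.
Distances from the field point to each charge: r₁ = 0.210 m, r₂ = 1.67 m.
V = k[(-4.76×10⁻⁶)/(0.210) + (4.04×10⁻⁶)/(1.67)] = -1.82×10⁵ V.

-1.82×10⁵ V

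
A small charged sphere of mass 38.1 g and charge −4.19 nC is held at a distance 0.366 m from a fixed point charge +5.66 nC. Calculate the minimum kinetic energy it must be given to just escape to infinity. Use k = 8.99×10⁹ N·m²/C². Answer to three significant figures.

5.83×10⁻⁷ J

To just escape, total mechanical energy must reach zero at infinity: ½mv²_min + U = 0, so ½mv²_min = −U = |kQq|/r.
|U| = |kQq|/r = (8.99×10⁹ N·m²/C²)(5.66×10⁻⁹)(4.19×10⁻⁹)/(0.366) = 5.83×10⁻⁷ J.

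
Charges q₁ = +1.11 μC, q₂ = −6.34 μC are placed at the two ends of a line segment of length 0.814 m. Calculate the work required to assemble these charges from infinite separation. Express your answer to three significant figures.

The work to assemble the configuration equals its total potential energy, U = Σ kqᵢqⱼ/rᵢⱼ over all pairs.
The separation is r = 0.814 m.
U = (-0.0777) = -0.0777 J.

-0.0777 J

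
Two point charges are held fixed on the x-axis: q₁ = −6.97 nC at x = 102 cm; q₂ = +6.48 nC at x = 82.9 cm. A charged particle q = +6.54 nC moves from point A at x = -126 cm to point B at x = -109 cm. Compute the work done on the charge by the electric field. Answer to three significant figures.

The work done by the electric force is W_field = −ΔU = −q(V_B − V_A) = q(V_A − V_B).
At A: distances to the source charges are 2.28 m, 2.09 m; V_A = Σ kqᵢ/rᵢ = 0.404 V.
At B: distances to the source charges are 2.11 m, 1.92 m; V_B = Σ kqᵢ/rᵢ = 0.660 V.
ΔV = V_B − V_A = 0.256 V.
W_field = −qΔV = −(6.54×10⁻⁹ C)(0.256 V) = -1.68×10⁻⁹ J.

-1.68×10⁻⁹ J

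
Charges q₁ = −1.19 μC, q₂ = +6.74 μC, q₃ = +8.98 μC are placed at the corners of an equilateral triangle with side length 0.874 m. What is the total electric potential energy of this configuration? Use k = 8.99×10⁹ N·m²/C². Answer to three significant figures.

The assembly work is the sum of pairwise potential energies, U = Σ_{i<j} kqᵢqⱼ/rᵢⱼ.
All three pair separations equal the side length, 0.874 m.
U = (-0.0825) + (-0.110) + (0.623) = 0.430 J.

0.430 J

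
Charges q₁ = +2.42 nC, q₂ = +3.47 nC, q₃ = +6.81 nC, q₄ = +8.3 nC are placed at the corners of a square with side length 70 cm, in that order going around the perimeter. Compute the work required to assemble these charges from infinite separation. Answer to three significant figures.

The assembly work is the sum of pairwise potential energies, U = Σ_{i<j} kqᵢqⱼ/rᵢⱼ.
The four side pairs have separation 0.700 m and the two diagonal pairs 0.990 m.
Summing all 6 pair terms gives U = 1.81×10⁻⁶ J.

1.81×10⁻⁶ J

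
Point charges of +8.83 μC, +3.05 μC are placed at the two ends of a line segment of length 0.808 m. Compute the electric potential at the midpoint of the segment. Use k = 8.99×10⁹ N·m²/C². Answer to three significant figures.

The total potential is the scalar sum of each charge's contribution, V = Σ kqᵢ/rᵢ.
Each charge is 0.404 m from the midpoint.
V = k[(8.83×10⁻⁶)/(0.404) + (3.05×10⁻⁶)/(0.404)] = 2.64×10⁵ V.

2.64×10⁵ V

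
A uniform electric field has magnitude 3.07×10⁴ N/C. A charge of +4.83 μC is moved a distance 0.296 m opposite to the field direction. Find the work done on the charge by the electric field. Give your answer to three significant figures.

-0.0439 J

The potential change for a displacement 0.296 m opposite to the field direction is ΔV = +Ed = 9090 V.
W_field = −qΔV = -0.0439 J.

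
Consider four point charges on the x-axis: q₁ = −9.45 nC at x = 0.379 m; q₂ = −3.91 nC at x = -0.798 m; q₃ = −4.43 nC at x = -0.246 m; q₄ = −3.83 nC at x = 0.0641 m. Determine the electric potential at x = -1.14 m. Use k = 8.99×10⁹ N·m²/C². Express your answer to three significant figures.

The total potential is the scalar sum of each charge's contribution, V = Σ kqᵢ/rᵢ.
Distances from the field point to each charge: r₁ = 1.52 m, r₂ = 0.342 m, r₃ = 0.894 m, r₄ = 1.20 m.
V = k[(-9.45×10⁻⁹)/(1.52) + (-3.91×10⁻⁹)/(0.342) + (-4.43×10⁻⁹)/(0.894) + (-3.83×10⁻⁹)/(1.20)] = -232 V.

-232 V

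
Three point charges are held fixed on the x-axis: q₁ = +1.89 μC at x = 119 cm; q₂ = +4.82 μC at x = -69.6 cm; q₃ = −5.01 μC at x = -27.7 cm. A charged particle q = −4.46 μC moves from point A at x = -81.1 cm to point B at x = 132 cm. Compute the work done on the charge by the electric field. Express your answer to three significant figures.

The work done by the electric force is W_field = −ΔU = −q(V_B − V_A) = q(V_A − V_B).
At A: distances to the source charges are 2.00 m, 0.115 m, 0.534 m; V_A = Σ kqᵢ/rᵢ = 3.01×10⁵ V.
At B: distances to the source charges are 0.130 m, 2.02 m, 1.60 m; V_B = Σ kqᵢ/rᵢ = 1.24×10⁵ V.
ΔV = V_B − V_A = -1.77×10⁵ V.
W_field = −qΔV = −(-4.46×10⁻⁶ C)(-1.77×10⁵ V) = -0.789 J.

-0.789 J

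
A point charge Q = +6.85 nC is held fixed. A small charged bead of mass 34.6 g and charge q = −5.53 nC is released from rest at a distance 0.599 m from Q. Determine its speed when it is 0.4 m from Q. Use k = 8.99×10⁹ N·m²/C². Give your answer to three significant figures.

4.04×10⁻³ m/s

Only the electrostatic force acts, so mechanical energy is conserved: ½mv² = U₁ − U₂ = kQq(1/r₁ − 1/r₂).
U₁ − U₂ = (8.99×10⁹ N·m²/C²)(6.85×10⁻⁹ C)(-5.53×10⁻⁹ C)(1/0.599 − 1/0.400) = 2.83×10⁻⁷ J.
v = √(2·2.83×10⁻⁷/0.0346) = 4.04×10⁻³ m/s.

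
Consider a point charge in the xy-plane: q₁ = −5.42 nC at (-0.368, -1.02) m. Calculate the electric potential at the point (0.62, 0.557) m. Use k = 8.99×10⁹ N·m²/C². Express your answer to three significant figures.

-26.2 V

Electric potential is a scalar, so the contributions from each charge add algebraically: V = Σ kqᵢ/rᵢ.
Distances from the field point to each charge: r₁ = 1.86 m.
V = k[(-5.42×10⁻⁹)/(1.86)] = -26.2 V.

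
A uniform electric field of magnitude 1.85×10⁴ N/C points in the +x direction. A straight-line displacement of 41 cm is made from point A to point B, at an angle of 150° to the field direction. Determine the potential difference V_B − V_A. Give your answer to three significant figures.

Only the component of displacement along E changes the potential: ΔV = −E·d·cosθ.
ΔV = −(1.85×10⁴ V/m)(0.410 m)cos150° = 6570 V.

6570 V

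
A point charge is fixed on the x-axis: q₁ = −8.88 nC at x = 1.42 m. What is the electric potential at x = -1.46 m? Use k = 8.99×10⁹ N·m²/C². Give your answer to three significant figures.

-27.7 V

The total potential is the scalar sum of each charge's contribution, V = Σ kqᵢ/rᵢ.
V = k[(-8.88×10⁻⁹)/(2.88)] = -27.7 V.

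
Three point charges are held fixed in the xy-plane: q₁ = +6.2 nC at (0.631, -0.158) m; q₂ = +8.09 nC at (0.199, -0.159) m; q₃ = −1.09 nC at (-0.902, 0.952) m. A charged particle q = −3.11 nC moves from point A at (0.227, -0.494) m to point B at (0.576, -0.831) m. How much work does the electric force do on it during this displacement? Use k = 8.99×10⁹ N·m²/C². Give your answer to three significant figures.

-4.49×10⁻⁷ J

The work done by the electric force is W_field = −ΔU = −q(V_B − V_A) = q(V_A − V_B).
At A: distances to the source charges are 0.525 m, 0.336 m, 1.83 m; V_A = Σ kqᵢ/rᵢ = 317 V.
At B: distances to the source charges are 0.675 m, 0.771 m, 2.32 m; V_B = Σ kqᵢ/rᵢ = 173 V.
ΔV = V_B − V_A = -144 V.
W_field = −qΔV = −(-3.11×10⁻⁹ C)(-144 V) = -4.49×10⁻⁷ J.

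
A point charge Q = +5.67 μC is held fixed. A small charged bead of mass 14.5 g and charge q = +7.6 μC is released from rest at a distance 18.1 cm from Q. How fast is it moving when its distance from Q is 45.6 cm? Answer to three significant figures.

Only the electrostatic force acts, so mechanical energy is conserved: ½mv² = U₁ − U₂ = kQq(1/r₁ − 1/r₂).
U₁ − U₂ = (8.99×10⁹ N·m²/C²)(5.67×10⁻⁶ C)(7.60×10⁻⁶ C)(1/0.181 − 1/0.456) = 1.29 J.
v = √(2·1.29/0.0145) = 13.3 m/s.

13.3 m/s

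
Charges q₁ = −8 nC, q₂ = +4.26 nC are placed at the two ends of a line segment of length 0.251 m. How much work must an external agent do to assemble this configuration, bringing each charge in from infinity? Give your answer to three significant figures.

-1.22×10⁻⁶ J

The assembly work is the sum of pairwise potential energies, U = Σ_{i<j} kqᵢqⱼ/rᵢⱼ.
The separation is r = 0.251 m.
U = (-1.22×10⁻⁶) = -1.22×10⁻⁶ J.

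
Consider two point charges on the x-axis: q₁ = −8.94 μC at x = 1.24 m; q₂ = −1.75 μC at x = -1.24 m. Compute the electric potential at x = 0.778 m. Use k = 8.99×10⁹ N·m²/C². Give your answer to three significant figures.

-1.82×10⁵ V

Electric potential is a scalar, so the contributions from each charge add algebraically: V = Σ kqᵢ/rᵢ.
Distances from the field point to each charge: r₁ = 0.462 m, r₂ = 2.02 m.
V = k[(-8.94×10⁻⁶)/(0.462) + (-1.75×10⁻⁶)/(2.02)] = -1.82×10⁵ V.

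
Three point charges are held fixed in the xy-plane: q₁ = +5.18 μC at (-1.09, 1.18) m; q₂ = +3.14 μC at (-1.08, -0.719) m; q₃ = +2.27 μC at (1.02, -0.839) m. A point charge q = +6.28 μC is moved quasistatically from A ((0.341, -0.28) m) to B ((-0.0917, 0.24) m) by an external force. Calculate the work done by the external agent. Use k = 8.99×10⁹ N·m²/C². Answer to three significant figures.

For quasistatic motion the external work equals the change in potential energy: W_ext = qΔV = q(V_B − V_A).
At A: distances to the source charges are 2.04 m, 1.49 m, 0.880 m; V_A = Σ kqᵢ/rᵢ = 6.50×10⁴ V.
At B: distances to the source charges are 1.37 m, 1.38 m, 1.55 m; V_B = Σ kqᵢ/rᵢ = 6.76×10⁴ V.
ΔV = V_B − V_A = 2670 V.
W_ext = qΔV = (6.28×10⁻⁶ C)(2670 V) = 0.0168 J.

0.0168 J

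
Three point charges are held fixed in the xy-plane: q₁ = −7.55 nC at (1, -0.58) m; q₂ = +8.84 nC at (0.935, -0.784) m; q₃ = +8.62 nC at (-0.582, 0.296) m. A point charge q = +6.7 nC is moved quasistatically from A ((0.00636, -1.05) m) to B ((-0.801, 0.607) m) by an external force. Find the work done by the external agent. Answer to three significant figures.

9.03×10⁻⁷ J

For quasistatic motion the external work equals the change in potential energy: W_ext = qΔV = q(V_B − V_A).
At A: distances to the source charges are 1.10 m, 0.966 m, 1.47 m; V_A = Σ kqᵢ/rᵢ = 73.3 V.
At B: distances to the source charges are 2.16 m, 2.22 m, 0.380 m; V_B = Σ kqᵢ/rᵢ = 208 V.
ΔV = V_B − V_A = 135 V.
W_ext = qΔV = (6.70×10⁻⁹ C)(135 V) = 9.03×10⁻⁷ J.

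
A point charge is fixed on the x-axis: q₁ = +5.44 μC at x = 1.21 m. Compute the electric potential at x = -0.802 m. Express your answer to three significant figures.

Electric potential is a scalar, so the contributions from each charge add algebraically: V = Σ kqᵢ/rᵢ.
V = k[(5.44×10⁻⁶)/(2.01)] = 2.43×10⁴ V.

2.43×10⁴ V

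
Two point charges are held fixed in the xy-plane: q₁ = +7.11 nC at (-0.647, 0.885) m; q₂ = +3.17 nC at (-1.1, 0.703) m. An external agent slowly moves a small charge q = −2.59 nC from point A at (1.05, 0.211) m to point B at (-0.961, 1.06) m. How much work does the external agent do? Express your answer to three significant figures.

For quasistatic motion the external work equals the change in potential energy: W_ext = qΔV = q(V_B − V_A).
At A: distances to the source charges are 1.83 m, 2.21 m; V_A = Σ kqᵢ/rᵢ = 47.9 V.
At B: distances to the source charges are 0.359 m, 0.383 m; V_B = Σ kqᵢ/rᵢ = 252 V.
ΔV = V_B − V_A = 204 V.
W_ext = qΔV = (-2.59×10⁻⁹ C)(204 V) = -5.29×10⁻⁷ J.

-5.29×10⁻⁷ J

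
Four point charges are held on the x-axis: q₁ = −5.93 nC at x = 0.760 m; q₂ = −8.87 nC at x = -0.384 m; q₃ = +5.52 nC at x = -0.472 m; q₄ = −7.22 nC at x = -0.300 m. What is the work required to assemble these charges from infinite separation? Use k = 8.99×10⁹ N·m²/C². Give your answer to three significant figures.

The assembly work is the sum of pairwise potential energies, U = Σ_{i<j} kqᵢqⱼ/rᵢⱼ.
Pair separations: r₁₂ = 1.14 m, r₁₃ = 1.23 m, r₁₄ = 1.06 m, r₂₃ = 0.0880 m, r₂₄ = 0.0840 m, r₃₄ = 0.172 m.
Summing all 6 pair terms gives U = 3.07×10⁻⁷ J.

3.07×10⁻⁷ J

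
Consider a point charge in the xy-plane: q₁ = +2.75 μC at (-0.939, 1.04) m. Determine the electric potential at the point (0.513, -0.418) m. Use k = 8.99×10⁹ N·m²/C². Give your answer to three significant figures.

Electric potential is a scalar, so the contributions from each charge add algebraically: V = Σ kqᵢ/rᵢ.
Distances from the field point to each charge: r₁ = 2.06 m.
V = k[(2.75×10⁻⁶)/(2.06)] = 1.20×10⁴ V.

1.20×10⁴ V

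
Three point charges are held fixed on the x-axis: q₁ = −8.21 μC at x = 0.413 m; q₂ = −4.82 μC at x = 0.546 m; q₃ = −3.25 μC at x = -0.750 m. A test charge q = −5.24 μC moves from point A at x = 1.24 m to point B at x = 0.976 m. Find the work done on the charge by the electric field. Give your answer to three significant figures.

The work done by the electric force is W_field = −ΔU = −q(V_B − V_A) = q(V_A − V_B).
At A: distances to the source charges are 0.827 m, 0.694 m, 1.99 m; V_A = Σ kqᵢ/rᵢ = -1.66×10⁵ V.
At B: distances to the source charges are 0.563 m, 0.430 m, 1.73 m; V_B = Σ kqᵢ/rᵢ = -2.49×10⁵ V.
ΔV = V_B − V_A = -8.24×10⁴ V.
W_field = −qΔV = −(-5.24×10⁻⁶ C)(-8.24×10⁴ V) = -0.432 J.

-0.432 J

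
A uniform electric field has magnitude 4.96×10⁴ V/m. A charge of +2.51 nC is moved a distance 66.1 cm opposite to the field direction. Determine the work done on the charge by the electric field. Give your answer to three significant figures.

-8.23×10⁻⁵ J

The potential change for a displacement 66.1 cm opposite to the field direction is ΔV = +Ed = 3.28×10⁴ V.
W_field = −qΔV = -8.23×10⁻⁵ J.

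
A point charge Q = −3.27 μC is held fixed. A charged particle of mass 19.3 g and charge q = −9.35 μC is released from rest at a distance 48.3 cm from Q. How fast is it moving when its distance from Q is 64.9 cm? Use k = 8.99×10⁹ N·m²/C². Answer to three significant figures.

3.88 m/s

Only the electrostatic force acts, so mechanical energy is conserved: ½mv² = U₁ − U₂ = kQq(1/r₁ − 1/r₂).
U₁ − U₂ = (8.99×10⁹ N·m²/C²)(-3.27×10⁻⁶ C)(-9.35×10⁻⁶ C)(1/0.483 − 1/0.649) = 0.146 J.
v = √(2·0.146/0.0193) = 3.88 m/s.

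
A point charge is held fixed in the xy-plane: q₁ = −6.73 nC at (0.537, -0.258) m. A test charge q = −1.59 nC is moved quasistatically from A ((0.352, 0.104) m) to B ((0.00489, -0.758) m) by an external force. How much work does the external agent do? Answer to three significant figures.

For quasistatic motion the external work equals the change in potential energy: W_ext = qΔV = q(V_B − V_A).
At A: distance to the source charge is 0.407 m; V_A = kq₁/r = -149 V.
At B: distance to the source charge is 0.730 m; V_B = kq₁/r = -82.9 V.
ΔV = V_B − V_A = 66.0 V.
W_ext = qΔV = (-1.59×10⁻⁹ C)(66.0 V) = -1.05×10⁻⁷ J.

-1.05×10⁻⁷ J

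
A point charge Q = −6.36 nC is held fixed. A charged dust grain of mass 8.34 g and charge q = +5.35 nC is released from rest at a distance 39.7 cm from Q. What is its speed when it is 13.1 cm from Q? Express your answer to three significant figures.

0.0194 m/s

Only the electrostatic force acts, so mechanical energy is conserved: ½mv² = U₁ − U₂ = kQq(1/r₁ − 1/r₂).
U₁ − U₂ = (8.99×10⁹ N·m²/C²)(-6.36×10⁻⁹ C)(5.35×10⁻⁹ C)(1/0.397 − 1/0.131) = 1.56×10⁻⁶ J.
v = √(2·1.56×10⁻⁶/8.34×10⁻³) = 0.0194 m/s.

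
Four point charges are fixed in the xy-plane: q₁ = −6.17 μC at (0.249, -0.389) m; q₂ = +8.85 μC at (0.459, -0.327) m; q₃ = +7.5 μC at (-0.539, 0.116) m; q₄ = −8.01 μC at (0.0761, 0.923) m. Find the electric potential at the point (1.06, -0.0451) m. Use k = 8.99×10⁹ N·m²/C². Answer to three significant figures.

4.67×10⁴ V

Electric potential is a scalar, so the contributions from each charge add algebraically: V = Σ kqᵢ/rᵢ.
Distances from the field point to each charge: r₁ = 0.881 m, r₂ = 0.664 m, r₃ = 1.61 m, r₄ = 1.38 m.
V = k[(-6.17×10⁻⁶)/(0.881) + (8.85×10⁻⁶)/(0.664) + (7.50×10⁻⁶)/(1.61) + (-8.01×10⁻⁶)/(1.38)] = 4.67×10⁴ V.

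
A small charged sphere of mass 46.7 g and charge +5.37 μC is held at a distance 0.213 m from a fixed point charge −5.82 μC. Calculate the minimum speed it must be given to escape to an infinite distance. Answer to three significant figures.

To just escape, total mechanical energy must reach zero at infinity: ½mv²_min + U = 0, so ½mv²_min = −U = |kQq|/r.
|U| = |kQq|/r = (8.99×10⁹ N·m²/C²)(5.82×10⁻⁶)(5.37×10⁻⁶)/(0.213) = 1.32 J.
v_min = √(2|U|/m) = √(2·1.32/0.0467) = 7.52 m/s.

7.52 m/s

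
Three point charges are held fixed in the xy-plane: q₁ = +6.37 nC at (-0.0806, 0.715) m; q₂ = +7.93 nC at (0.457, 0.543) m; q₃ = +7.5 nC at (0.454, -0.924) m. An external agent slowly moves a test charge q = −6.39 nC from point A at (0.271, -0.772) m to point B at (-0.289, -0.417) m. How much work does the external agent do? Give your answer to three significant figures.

For quasistatic motion the external work equals the change in potential energy: W_ext = qΔV = q(V_B − V_A).
At A: distances to the source charges are 1.53 m, 1.33 m, 0.238 m; V_A = Σ kqᵢ/rᵢ = 375 V.
At B: distances to the source charges are 1.15 m, 1.22 m, 0.899 m; V_B = Σ kqᵢ/rᵢ = 183 V.
ΔV = V_B − V_A = -191 V.
W_ext = qΔV = (-6.39×10⁻⁹ C)(-191 V) = 1.22×10⁻⁶ J.

1.22×10⁻⁶ J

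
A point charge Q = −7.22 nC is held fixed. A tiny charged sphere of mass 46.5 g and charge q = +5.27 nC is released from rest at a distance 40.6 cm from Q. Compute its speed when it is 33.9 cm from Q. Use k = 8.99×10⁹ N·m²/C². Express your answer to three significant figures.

2.68×10⁻³ m/s

Only the electrostatic force acts, so mechanical energy is conserved: ½mv² = U₁ − U₂ = kQq(1/r₁ − 1/r₂).
U₁ − U₂ = (8.99×10⁹ N·m²/C²)(-7.22×10⁻⁹ C)(5.27×10⁻⁹ C)(1/0.406 − 1/0.339) = 1.67×10⁻⁷ J.
v = √(2·1.67×10⁻⁷/0.0465) = 2.68×10⁻³ m/s.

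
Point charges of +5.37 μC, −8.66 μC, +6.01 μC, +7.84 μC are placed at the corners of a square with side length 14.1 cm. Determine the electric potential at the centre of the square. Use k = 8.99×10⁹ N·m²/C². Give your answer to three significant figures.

The total potential is the scalar sum of each charge's contribution, V = Σ kqᵢ/rᵢ.
The distance from each corner to the centre is a√2/2 = 0.0997 m.
V = k[(5.37×10⁻⁶)/(0.0997) + (-8.66×10⁻⁶)/(0.0997) + (6.01×10⁻⁶)/(0.0997) + (7.84×10⁻⁶)/(0.0997)] = 9.52×10⁵ V.

9.52×10⁵ V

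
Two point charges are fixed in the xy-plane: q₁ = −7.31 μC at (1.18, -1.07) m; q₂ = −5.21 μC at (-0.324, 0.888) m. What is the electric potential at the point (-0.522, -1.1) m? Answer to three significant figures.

-6.20×10⁴ V

Electric potential is a scalar, so the contributions from each charge add algebraically: V = Σ kqᵢ/rᵢ.
Distances from the field point to each charge: r₁ = 1.70 m, r₂ = 2.00 m.
V = k[(-7.31×10⁻⁶)/(1.70) + (-5.21×10⁻⁶)/(2.00)] = -6.20×10⁴ V.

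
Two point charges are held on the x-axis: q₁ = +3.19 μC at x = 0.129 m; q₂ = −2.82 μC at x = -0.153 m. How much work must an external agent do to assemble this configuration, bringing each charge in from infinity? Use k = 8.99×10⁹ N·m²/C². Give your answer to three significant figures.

The work to assemble the configuration equals its total potential energy, U = Σ kqᵢqⱼ/rᵢⱼ over all pairs.
Pair separations: r₁₂ = 0.282 m.
U = (-0.287) = -0.287 J.

-0.287 J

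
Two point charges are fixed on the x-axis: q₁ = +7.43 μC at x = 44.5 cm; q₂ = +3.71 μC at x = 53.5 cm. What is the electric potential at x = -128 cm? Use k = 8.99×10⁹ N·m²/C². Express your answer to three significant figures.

5.71×10⁴ V

Electric potential is a scalar, so the contributions from each charge add algebraically: V = Σ kqᵢ/rᵢ.
Distances from the field point to each charge: r₁ = 1.73 m, r₂ = 1.81 m.
V = k[(7.43×10⁻⁶)/(1.73) + (3.71×10⁻⁶)/(1.81)] = 5.71×10⁴ V.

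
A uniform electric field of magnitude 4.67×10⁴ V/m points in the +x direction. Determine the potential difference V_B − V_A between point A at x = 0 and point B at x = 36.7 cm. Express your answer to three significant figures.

-1.71×10⁴ V

In a uniform field, potential decreases in the direction of E: V_B − V_A = −E·Δx.
V_B − V_A = −(4.67×10⁴ V/m)(0.367 m) = -1.71×10⁴ V.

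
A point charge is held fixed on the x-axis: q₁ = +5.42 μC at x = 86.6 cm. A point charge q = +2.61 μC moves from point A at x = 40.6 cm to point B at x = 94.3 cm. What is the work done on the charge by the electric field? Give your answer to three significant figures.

The work done by the electric force is W_field = −ΔU = −q(V_B − V_A) = q(V_A − V_B).
At A: distance to the source charge is 0.460 m; V_A = kq₁/r = 1.06×10⁵ V.
At B: distance to the source charge is 0.0770 m; V_B = kq₁/r = 6.33×10⁵ V.
ΔV = V_B − V_A = 5.27×10⁵ V.
W_field = −qΔV = −(2.61×10⁻⁶ C)(5.27×10⁵ V) = -1.38 J.

-1.38 J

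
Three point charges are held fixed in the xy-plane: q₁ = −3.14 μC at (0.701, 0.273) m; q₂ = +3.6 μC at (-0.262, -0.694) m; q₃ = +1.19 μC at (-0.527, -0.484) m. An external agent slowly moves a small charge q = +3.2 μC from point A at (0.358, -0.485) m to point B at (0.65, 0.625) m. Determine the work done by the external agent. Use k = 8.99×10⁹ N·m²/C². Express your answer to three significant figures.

-0.257 J

For quasistatic motion the external work equals the change in potential energy: W_ext = qΔV = q(V_B − V_A).
At A: distances to the source charges are 0.832 m, 0.654 m, 0.885 m; V_A = Σ kqᵢ/rᵢ = 2.76×10⁴ V.
At B: distances to the source charges are 0.356 m, 1.60 m, 1.62 m; V_B = Σ kqᵢ/rᵢ = -5.26×10⁴ V.
ΔV = V_B − V_A = -8.02×10⁴ V.
W_ext = qΔV = (3.20×10⁻⁶ C)(-8.02×10⁴ V) = -0.257 J.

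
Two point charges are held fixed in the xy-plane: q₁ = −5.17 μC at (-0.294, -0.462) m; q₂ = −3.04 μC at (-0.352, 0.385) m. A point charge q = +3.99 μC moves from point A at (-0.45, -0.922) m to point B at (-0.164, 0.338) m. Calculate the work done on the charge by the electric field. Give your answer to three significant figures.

The work done by the electric force is W_field = −ΔU = −q(V_B − V_A) = q(V_A − V_B).
At A: distances to the source charges are 0.486 m, 1.31 m; V_A = Σ kqᵢ/rᵢ = -1.17×10⁵ V.
At B: distances to the source charges are 0.810 m, 0.194 m; V_B = Σ kqᵢ/rᵢ = -1.98×10⁵ V.
ΔV = V_B − V_A = -8.18×10⁴ V.
W_field = −qΔV = −(3.99×10⁻⁶ C)(-8.18×10⁴ V) = 0.327 J.

0.327 J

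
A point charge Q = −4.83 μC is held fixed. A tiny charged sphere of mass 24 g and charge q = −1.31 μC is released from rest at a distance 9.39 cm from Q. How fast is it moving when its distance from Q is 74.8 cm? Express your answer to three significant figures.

Only the electrostatic force acts, so mechanical energy is conserved: ½mv² = U₁ − U₂ = kQq(1/r₁ − 1/r₂).
U₁ − U₂ = (8.99×10⁹ N·m²/C²)(-4.83×10⁻⁶ C)(-1.31×10⁻⁶ C)(1/0.0939 − 1/0.748) = 0.530 J.
v = √(2·0.530/0.0240) = 6.64 m/s.

6.64 m/s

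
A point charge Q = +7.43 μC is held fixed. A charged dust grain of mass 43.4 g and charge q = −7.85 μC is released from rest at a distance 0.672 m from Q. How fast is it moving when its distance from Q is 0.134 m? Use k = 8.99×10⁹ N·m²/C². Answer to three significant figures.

Only the electrostatic force acts, so mechanical energy is conserved: ½mv² = U₁ − U₂ = kQq(1/r₁ − 1/r₂).
U₁ − U₂ = (8.99×10⁹ N·m²/C²)(7.43×10⁻⁶ C)(-7.85×10⁻⁶ C)(1/0.672 − 1/0.134) = 3.13 J.
v = √(2·3.13/0.0434) = 12.0 m/s.

12.0 m/s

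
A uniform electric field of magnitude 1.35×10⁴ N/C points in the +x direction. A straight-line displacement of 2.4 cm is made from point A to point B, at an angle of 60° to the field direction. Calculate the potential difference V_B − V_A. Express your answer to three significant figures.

Only the component of displacement along E changes the potential: ΔV = −E·d·cosθ.
ΔV = −(1.35×10⁴ V/m)(0.0240 m)cos60° = -162 V.

-162 V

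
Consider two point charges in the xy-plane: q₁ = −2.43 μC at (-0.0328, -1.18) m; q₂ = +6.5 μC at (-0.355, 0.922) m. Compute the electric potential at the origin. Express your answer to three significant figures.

Electric potential is a scalar, so the contributions from each charge add algebraically: V = Σ kqᵢ/rᵢ.
Distances from the field point to each charge: r₁ = 1.18 m, r₂ = 0.988 m.
V = k[(-2.43×10⁻⁶)/(1.18) + (6.50×10⁻⁶)/(0.988)] = 4.06×10⁴ V.

4.06×10⁴ V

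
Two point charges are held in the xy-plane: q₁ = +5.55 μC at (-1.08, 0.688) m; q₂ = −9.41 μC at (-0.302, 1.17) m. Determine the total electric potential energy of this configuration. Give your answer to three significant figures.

-0.513 J

The work to assemble the configuration equals its total potential energy, U = Σ kqᵢqⱼ/rᵢⱼ over all pairs.
Pair separations: r₁₂ = 0.915 m.
U = (-0.513) = -0.513 J.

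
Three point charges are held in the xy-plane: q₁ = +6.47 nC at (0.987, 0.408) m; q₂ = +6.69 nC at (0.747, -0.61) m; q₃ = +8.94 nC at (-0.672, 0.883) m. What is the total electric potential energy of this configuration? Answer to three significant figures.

The assembly work is the sum of pairwise potential energies, U = Σ_{i<j} kqᵢqⱼ/rᵢⱼ.
Pair separations: r₁₂ = 1.05 m, r₁₃ = 1.73 m, r₂₃ = 2.06 m.
U = (3.72×10⁻⁷) + (3.01×10⁻⁷) + (2.61×10⁻⁷) = 9.34×10⁻⁷ J.

9.34×10⁻⁷ J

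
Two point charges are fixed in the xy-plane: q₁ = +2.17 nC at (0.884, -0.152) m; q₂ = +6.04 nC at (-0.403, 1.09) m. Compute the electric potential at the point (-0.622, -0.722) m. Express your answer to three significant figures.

Electric potential is a scalar, so the contributions from each charge add algebraically: V = Σ kqᵢ/rᵢ.
Distances from the field point to each charge: r₁ = 1.61 m, r₂ = 1.83 m.
V = k[(2.17×10⁻⁹)/(1.61) + (6.04×10⁻⁹)/(1.83)] = 41.9 V.

41.9 V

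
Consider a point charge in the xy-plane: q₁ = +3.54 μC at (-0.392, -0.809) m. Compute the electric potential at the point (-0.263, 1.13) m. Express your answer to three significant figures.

1.64×10⁴ V

Electric potential is a scalar, so the contributions from each charge add algebraically: V = Σ kqᵢ/rᵢ.
Distances from the field point to each charge: r₁ = 1.94 m.
V = k[(3.54×10⁻⁶)/(1.94)] = 1.64×10⁴ V.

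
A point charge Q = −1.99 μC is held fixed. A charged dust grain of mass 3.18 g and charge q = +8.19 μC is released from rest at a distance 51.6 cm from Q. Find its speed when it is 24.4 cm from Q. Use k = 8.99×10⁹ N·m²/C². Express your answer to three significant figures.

Only the electrostatic force acts, so mechanical energy is conserved: ½mv² = U₁ − U₂ = kQq(1/r₁ − 1/r₂).
U₁ − U₂ = (8.99×10⁹ N·m²/C²)(-1.99×10⁻⁶ C)(8.19×10⁻⁶ C)(1/0.516 − 1/0.244) = 0.317 J.
v = √(2·0.317/3.18×10⁻³) = 14.1 m/s.

14.1 m/s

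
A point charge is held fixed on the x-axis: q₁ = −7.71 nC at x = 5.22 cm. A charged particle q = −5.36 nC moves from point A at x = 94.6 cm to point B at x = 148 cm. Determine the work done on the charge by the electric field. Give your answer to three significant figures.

1.55×10⁻⁷ J

The work done by the electric force is W_field = −ΔU = −q(V_B − V_A) = q(V_A − V_B).
At A: distance to the source charge is 0.894 m; V_A = kq₁/r = -77.5 V.
At B: distance to the source charge is 1.43 m; V_B = kq₁/r = -48.5 V.
ΔV = V_B − V_A = 29.0 V.
W_field = −qΔV = −(-5.36×10⁻⁹ C)(29.0 V) = 1.55×10⁻⁷ J.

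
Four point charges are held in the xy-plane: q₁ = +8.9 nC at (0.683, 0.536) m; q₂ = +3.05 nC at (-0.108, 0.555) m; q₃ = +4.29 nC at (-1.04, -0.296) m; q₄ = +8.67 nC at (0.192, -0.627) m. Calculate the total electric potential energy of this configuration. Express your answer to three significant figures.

The assembly work is the sum of pairwise potential energies, U = Σ_{i<j} kqᵢqⱼ/rᵢⱼ.
Pair separations: r₁₂ = 0.791 m, r₁₃ = 1.91 m, r₁₄ = 1.26 m, r₂₃ = 1.26 m, r₂₄ = 1.22 m, r₃₄ = 1.28 m.
Summing all 6 pair terms gives U = 1.59×10⁻⁶ J.

1.59×10⁻⁶ J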